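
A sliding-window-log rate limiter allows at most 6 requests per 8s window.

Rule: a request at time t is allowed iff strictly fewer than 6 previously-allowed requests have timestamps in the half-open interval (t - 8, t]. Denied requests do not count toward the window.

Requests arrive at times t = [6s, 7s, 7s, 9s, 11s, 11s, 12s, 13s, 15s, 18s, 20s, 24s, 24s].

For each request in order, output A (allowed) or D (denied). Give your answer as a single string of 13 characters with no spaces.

Tracking allowed requests in the window:
  req#1 t=6s: ALLOW
  req#2 t=7s: ALLOW
  req#3 t=7s: ALLOW
  req#4 t=9s: ALLOW
  req#5 t=11s: ALLOW
  req#6 t=11s: ALLOW
  req#7 t=12s: DENY
  req#8 t=13s: DENY
  req#9 t=15s: ALLOW
  req#10 t=18s: ALLOW
  req#11 t=20s: ALLOW
  req#12 t=24s: ALLOW
  req#13 t=24s: ALLOW

Answer: AAAAAADDAAAAA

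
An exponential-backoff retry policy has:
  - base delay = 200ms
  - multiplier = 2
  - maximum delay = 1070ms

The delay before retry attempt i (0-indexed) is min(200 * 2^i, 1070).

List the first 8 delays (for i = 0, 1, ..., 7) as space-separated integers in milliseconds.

Computing each delay:
  i=0: min(200*2^0, 1070) = 200
  i=1: min(200*2^1, 1070) = 400
  i=2: min(200*2^2, 1070) = 800
  i=3: min(200*2^3, 1070) = 1070
  i=4: min(200*2^4, 1070) = 1070
  i=5: min(200*2^5, 1070) = 1070
  i=6: min(200*2^6, 1070) = 1070
  i=7: min(200*2^7, 1070) = 1070

Answer: 200 400 800 1070 1070 1070 1070 1070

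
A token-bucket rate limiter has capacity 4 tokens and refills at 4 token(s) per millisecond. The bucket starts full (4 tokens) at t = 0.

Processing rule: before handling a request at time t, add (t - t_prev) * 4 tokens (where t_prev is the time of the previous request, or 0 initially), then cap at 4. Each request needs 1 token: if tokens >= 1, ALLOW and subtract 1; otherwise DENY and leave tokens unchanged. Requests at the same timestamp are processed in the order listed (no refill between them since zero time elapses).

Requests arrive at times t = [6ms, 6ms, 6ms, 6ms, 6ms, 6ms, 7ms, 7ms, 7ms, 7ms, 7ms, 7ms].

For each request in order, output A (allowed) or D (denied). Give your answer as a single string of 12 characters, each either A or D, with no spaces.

Simulating step by step:
  req#1 t=6ms: ALLOW
  req#2 t=6ms: ALLOW
  req#3 t=6ms: ALLOW
  req#4 t=6ms: ALLOW
  req#5 t=6ms: DENY
  req#6 t=6ms: DENY
  req#7 t=7ms: ALLOW
  req#8 t=7ms: ALLOW
  req#9 t=7ms: ALLOW
  req#10 t=7ms: ALLOW
  req#11 t=7ms: DENY
  req#12 t=7ms: DENY

Answer: AAAADDAAAADD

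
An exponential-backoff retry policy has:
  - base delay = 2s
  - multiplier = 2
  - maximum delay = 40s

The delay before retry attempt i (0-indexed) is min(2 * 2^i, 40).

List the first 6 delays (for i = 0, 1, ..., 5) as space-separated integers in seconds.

Computing each delay:
  i=0: min(2*2^0, 40) = 2
  i=1: min(2*2^1, 40) = 4
  i=2: min(2*2^2, 40) = 8
  i=3: min(2*2^3, 40) = 16
  i=4: min(2*2^4, 40) = 32
  i=5: min(2*2^5, 40) = 40

Answer: 2 4 8 16 32 40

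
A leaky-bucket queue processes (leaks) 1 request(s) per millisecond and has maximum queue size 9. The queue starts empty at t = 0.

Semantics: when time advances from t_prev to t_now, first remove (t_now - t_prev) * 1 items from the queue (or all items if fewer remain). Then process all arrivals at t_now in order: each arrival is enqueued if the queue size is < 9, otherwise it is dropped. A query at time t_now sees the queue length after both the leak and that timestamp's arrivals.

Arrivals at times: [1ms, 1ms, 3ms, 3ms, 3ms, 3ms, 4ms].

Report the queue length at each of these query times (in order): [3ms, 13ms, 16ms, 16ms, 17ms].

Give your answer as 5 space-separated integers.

Answer: 4 0 0 0 0

Derivation:
Queue lengths at query times:
  query t=3ms: backlog = 4
  query t=13ms: backlog = 0
  query t=16ms: backlog = 0
  query t=16ms: backlog = 0
  query t=17ms: backlog = 0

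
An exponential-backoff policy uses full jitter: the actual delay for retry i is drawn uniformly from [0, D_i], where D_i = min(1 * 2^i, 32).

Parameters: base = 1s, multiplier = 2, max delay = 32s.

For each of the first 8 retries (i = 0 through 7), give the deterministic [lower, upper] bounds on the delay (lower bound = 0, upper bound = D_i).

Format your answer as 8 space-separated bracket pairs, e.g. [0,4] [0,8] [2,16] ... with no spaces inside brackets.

Computing bounds per retry:
  i=0: D_i=min(1*2^0,32)=1, bounds=[0,1]
  i=1: D_i=min(1*2^1,32)=2, bounds=[0,2]
  i=2: D_i=min(1*2^2,32)=4, bounds=[0,4]
  i=3: D_i=min(1*2^3,32)=8, bounds=[0,8]
  i=4: D_i=min(1*2^4,32)=16, bounds=[0,16]
  i=5: D_i=min(1*2^5,32)=32, bounds=[0,32]
  i=6: D_i=min(1*2^6,32)=32, bounds=[0,32]
  i=7: D_i=min(1*2^7,32)=32, bounds=[0,32]

Answer: [0,1] [0,2] [0,4] [0,8] [0,16] [0,32] [0,32] [0,32]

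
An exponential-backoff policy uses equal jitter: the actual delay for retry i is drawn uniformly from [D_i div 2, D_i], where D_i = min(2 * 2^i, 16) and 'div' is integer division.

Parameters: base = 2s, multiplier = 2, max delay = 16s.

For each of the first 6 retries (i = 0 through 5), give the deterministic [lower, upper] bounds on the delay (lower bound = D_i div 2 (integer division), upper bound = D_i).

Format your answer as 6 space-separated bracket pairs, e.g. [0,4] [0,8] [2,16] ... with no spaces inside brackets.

Answer: [1,2] [2,4] [4,8] [8,16] [8,16] [8,16]

Derivation:
Computing bounds per retry:
  i=0: D_i=min(2*2^0,16)=2, bounds=[1,2]
  i=1: D_i=min(2*2^1,16)=4, bounds=[2,4]
  i=2: D_i=min(2*2^2,16)=8, bounds=[4,8]
  i=3: D_i=min(2*2^3,16)=16, bounds=[8,16]
  i=4: D_i=min(2*2^4,16)=16, bounds=[8,16]
  i=5: D_i=min(2*2^5,16)=16, bounds=[8,16]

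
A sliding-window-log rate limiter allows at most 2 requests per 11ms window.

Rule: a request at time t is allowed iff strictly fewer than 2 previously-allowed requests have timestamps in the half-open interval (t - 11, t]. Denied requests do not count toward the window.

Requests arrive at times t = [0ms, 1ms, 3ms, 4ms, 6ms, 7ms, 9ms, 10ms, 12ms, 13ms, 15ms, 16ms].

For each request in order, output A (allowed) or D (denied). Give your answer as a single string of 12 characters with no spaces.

Answer: AADDDDDDAADD

Derivation:
Tracking allowed requests in the window:
  req#1 t=0ms: ALLOW
  req#2 t=1ms: ALLOW
  req#3 t=3ms: DENY
  req#4 t=4ms: DENY
  req#5 t=6ms: DENY
  req#6 t=7ms: DENY
  req#7 t=9ms: DENY
  req#8 t=10ms: DENY
  req#9 t=12ms: ALLOW
  req#10 t=13ms: ALLOW
  req#11 t=15ms: DENY
  req#12 t=16ms: DENY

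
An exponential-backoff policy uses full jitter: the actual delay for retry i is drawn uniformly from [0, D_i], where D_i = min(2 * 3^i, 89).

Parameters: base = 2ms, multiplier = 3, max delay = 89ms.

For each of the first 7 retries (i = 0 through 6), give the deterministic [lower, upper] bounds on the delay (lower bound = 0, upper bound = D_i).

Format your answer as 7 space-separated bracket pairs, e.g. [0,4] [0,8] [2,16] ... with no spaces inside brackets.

Computing bounds per retry:
  i=0: D_i=min(2*3^0,89)=2, bounds=[0,2]
  i=1: D_i=min(2*3^1,89)=6, bounds=[0,6]
  i=2: D_i=min(2*3^2,89)=18, bounds=[0,18]
  i=3: D_i=min(2*3^3,89)=54, bounds=[0,54]
  i=4: D_i=min(2*3^4,89)=89, bounds=[0,89]
  i=5: D_i=min(2*3^5,89)=89, bounds=[0,89]
  i=6: D_i=min(2*3^6,89)=89, bounds=[0,89]

Answer: [0,2] [0,6] [0,18] [0,54] [0,89] [0,89] [0,89]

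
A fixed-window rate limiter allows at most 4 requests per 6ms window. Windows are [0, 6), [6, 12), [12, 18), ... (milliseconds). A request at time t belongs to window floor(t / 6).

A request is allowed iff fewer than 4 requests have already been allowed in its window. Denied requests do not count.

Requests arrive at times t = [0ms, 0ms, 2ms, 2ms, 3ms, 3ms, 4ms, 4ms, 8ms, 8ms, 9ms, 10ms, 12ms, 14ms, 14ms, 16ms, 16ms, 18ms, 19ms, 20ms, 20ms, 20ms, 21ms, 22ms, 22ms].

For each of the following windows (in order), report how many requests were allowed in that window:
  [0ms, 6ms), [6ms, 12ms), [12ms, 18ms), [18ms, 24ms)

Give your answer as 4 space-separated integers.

Answer: 4 4 4 4

Derivation:
Processing requests:
  req#1 t=0ms (window 0): ALLOW
  req#2 t=0ms (window 0): ALLOW
  req#3 t=2ms (window 0): ALLOW
  req#4 t=2ms (window 0): ALLOW
  req#5 t=3ms (window 0): DENY
  req#6 t=3ms (window 0): DENY
  req#7 t=4ms (window 0): DENY
  req#8 t=4ms (window 0): DENY
  req#9 t=8ms (window 1): ALLOW
  req#10 t=8ms (window 1): ALLOW
  req#11 t=9ms (window 1): ALLOW
  req#12 t=10ms (window 1): ALLOW
  req#13 t=12ms (window 2): ALLOW
  req#14 t=14ms (window 2): ALLOW
  req#15 t=14ms (window 2): ALLOW
  req#16 t=16ms (window 2): ALLOW
  req#17 t=16ms (window 2): DENY
  req#18 t=18ms (window 3): ALLOW
  req#19 t=19ms (window 3): ALLOW
  req#20 t=20ms (window 3): ALLOW
  req#21 t=20ms (window 3): ALLOW
  req#22 t=20ms (window 3): DENY
  req#23 t=21ms (window 3): DENY
  req#24 t=22ms (window 3): DENY
  req#25 t=22ms (window 3): DENY

Allowed counts by window: 4 4 4 4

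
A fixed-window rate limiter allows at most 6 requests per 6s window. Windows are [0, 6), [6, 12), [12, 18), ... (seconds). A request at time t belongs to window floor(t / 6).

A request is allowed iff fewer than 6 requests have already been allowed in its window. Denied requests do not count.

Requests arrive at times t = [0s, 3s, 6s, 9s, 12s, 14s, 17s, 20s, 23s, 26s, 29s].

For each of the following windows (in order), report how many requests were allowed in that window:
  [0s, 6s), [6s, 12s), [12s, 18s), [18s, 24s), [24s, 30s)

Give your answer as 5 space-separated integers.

Processing requests:
  req#1 t=0s (window 0): ALLOW
  req#2 t=3s (window 0): ALLOW
  req#3 t=6s (window 1): ALLOW
  req#4 t=9s (window 1): ALLOW
  req#5 t=12s (window 2): ALLOW
  req#6 t=14s (window 2): ALLOW
  req#7 t=17s (window 2): ALLOW
  req#8 t=20s (window 3): ALLOW
  req#9 t=23s (window 3): ALLOW
  req#10 t=26s (window 4): ALLOW
  req#11 t=29s (window 4): ALLOW

Allowed counts by window: 2 2 3 2 2

Answer: 2 2 3 2 2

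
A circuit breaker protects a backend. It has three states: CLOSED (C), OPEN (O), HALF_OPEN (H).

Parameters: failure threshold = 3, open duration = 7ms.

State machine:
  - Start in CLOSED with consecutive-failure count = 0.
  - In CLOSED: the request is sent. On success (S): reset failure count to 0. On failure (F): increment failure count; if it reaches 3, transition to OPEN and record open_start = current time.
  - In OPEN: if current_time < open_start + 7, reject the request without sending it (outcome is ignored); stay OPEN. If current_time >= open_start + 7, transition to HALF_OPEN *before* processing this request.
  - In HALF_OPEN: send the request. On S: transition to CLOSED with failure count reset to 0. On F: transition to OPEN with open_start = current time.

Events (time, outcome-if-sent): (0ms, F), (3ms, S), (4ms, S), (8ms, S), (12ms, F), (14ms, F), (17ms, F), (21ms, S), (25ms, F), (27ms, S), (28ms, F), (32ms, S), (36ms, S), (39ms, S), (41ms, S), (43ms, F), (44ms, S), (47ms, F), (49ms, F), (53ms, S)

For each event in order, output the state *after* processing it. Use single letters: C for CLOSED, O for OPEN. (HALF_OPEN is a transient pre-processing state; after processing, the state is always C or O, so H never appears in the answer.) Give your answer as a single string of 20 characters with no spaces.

Answer: CCCCCCOOOOOCCCCCCCCC

Derivation:
State after each event:
  event#1 t=0ms outcome=F: state=CLOSED
  event#2 t=3ms outcome=S: state=CLOSED
  event#3 t=4ms outcome=S: state=CLOSED
  event#4 t=8ms outcome=S: state=CLOSED
  event#5 t=12ms outcome=F: state=CLOSED
  event#6 t=14ms outcome=F: state=CLOSED
  event#7 t=17ms outcome=F: state=OPEN
  event#8 t=21ms outcome=S: state=OPEN
  event#9 t=25ms outcome=F: state=OPEN
  event#10 t=27ms outcome=S: state=OPEN
  event#11 t=28ms outcome=F: state=OPEN
  event#12 t=32ms outcome=S: state=CLOSED
  event#13 t=36ms outcome=S: state=CLOSED
  event#14 t=39ms outcome=S: state=CLOSED
  event#15 t=41ms outcome=S: state=CLOSED
  event#16 t=43ms outcome=F: state=CLOSED
  event#17 t=44ms outcome=S: state=CLOSED
  event#18 t=47ms outcome=F: state=CLOSED
  event#19 t=49ms outcome=F: state=CLOSED
  event#20 t=53ms outcome=S: state=CLOSED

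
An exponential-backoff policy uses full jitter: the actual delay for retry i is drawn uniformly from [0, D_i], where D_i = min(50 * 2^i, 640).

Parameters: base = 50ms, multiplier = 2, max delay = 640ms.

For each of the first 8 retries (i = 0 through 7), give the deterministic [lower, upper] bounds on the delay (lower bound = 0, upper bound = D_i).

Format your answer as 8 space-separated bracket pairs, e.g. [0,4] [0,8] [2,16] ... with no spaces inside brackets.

Answer: [0,50] [0,100] [0,200] [0,400] [0,640] [0,640] [0,640] [0,640]

Derivation:
Computing bounds per retry:
  i=0: D_i=min(50*2^0,640)=50, bounds=[0,50]
  i=1: D_i=min(50*2^1,640)=100, bounds=[0,100]
  i=2: D_i=min(50*2^2,640)=200, bounds=[0,200]
  i=3: D_i=min(50*2^3,640)=400, bounds=[0,400]
  i=4: D_i=min(50*2^4,640)=640, bounds=[0,640]
  i=5: D_i=min(50*2^5,640)=640, bounds=[0,640]
  i=6: D_i=min(50*2^6,640)=640, bounds=[0,640]
  i=7: D_i=min(50*2^7,640)=640, bounds=[0,640]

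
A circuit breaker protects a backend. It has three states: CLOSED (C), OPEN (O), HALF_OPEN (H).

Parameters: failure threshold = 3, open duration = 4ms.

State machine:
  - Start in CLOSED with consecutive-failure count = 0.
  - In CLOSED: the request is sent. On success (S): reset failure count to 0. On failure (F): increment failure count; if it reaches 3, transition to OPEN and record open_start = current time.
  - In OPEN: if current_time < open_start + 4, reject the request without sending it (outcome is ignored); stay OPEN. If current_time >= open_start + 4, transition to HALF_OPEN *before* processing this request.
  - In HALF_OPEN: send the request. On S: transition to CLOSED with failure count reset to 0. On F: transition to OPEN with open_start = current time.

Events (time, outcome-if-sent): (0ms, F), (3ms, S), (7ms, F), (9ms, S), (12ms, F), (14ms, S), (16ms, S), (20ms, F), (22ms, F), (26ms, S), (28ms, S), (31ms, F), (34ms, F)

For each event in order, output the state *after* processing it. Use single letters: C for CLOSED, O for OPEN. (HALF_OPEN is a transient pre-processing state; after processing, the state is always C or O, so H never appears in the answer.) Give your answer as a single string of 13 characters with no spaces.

State after each event:
  event#1 t=0ms outcome=F: state=CLOSED
  event#2 t=3ms outcome=S: state=CLOSED
  event#3 t=7ms outcome=F: state=CLOSED
  event#4 t=9ms outcome=S: state=CLOSED
  event#5 t=12ms outcome=F: state=CLOSED
  event#6 t=14ms outcome=S: state=CLOSED
  event#7 t=16ms outcome=S: state=CLOSED
  event#8 t=20ms outcome=F: state=CLOSED
  event#9 t=22ms outcome=F: state=CLOSED
  event#10 t=26ms outcome=S: state=CLOSED
  event#11 t=28ms outcome=S: state=CLOSED
  event#12 t=31ms outcome=F: state=CLOSED
  event#13 t=34ms outcome=F: state=CLOSED

Answer: CCCCCCCCCCCCC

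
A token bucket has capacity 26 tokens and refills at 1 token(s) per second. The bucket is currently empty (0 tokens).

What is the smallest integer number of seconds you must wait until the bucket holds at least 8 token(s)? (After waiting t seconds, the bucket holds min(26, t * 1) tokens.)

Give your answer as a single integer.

Need t * 1 >= 8, so t >= 8/1.
Smallest integer t = ceil(8/1) = 8.

Answer: 8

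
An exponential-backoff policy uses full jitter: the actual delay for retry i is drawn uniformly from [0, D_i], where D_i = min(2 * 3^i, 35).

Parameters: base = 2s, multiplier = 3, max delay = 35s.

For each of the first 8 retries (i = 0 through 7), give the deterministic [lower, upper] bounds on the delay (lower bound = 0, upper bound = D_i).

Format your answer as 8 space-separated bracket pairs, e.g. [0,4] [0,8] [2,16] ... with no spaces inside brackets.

Answer: [0,2] [0,6] [0,18] [0,35] [0,35] [0,35] [0,35] [0,35]

Derivation:
Computing bounds per retry:
  i=0: D_i=min(2*3^0,35)=2, bounds=[0,2]
  i=1: D_i=min(2*3^1,35)=6, bounds=[0,6]
  i=2: D_i=min(2*3^2,35)=18, bounds=[0,18]
  i=3: D_i=min(2*3^3,35)=35, bounds=[0,35]
  i=4: D_i=min(2*3^4,35)=35, bounds=[0,35]
  i=5: D_i=min(2*3^5,35)=35, bounds=[0,35]
  i=6: D_i=min(2*3^6,35)=35, bounds=[0,35]
  i=7: D_i=min(2*3^7,35)=35, bounds=[0,35]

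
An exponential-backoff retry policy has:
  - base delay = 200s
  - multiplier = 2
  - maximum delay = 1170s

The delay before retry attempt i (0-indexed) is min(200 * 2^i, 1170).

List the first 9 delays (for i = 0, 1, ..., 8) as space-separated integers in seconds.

Answer: 200 400 800 1170 1170 1170 1170 1170 1170

Derivation:
Computing each delay:
  i=0: min(200*2^0, 1170) = 200
  i=1: min(200*2^1, 1170) = 400
  i=2: min(200*2^2, 1170) = 800
  i=3: min(200*2^3, 1170) = 1170
  i=4: min(200*2^4, 1170) = 1170
  i=5: min(200*2^5, 1170) = 1170
  i=6: min(200*2^6, 1170) = 1170
  i=7: min(200*2^7, 1170) = 1170
  i=8: min(200*2^8, 1170) = 1170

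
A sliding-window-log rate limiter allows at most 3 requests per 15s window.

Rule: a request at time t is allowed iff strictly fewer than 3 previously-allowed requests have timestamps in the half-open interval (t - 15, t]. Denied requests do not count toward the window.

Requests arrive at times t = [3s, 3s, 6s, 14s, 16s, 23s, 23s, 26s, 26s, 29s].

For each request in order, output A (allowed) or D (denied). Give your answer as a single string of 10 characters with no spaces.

Answer: AAADDAAADD

Derivation:
Tracking allowed requests in the window:
  req#1 t=3s: ALLOW
  req#2 t=3s: ALLOW
  req#3 t=6s: ALLOW
  req#4 t=14s: DENY
  req#5 t=16s: DENY
  req#6 t=23s: ALLOW
  req#7 t=23s: ALLOW
  req#8 t=26s: ALLOW
  req#9 t=26s: DENY
  req#10 t=29s: DENY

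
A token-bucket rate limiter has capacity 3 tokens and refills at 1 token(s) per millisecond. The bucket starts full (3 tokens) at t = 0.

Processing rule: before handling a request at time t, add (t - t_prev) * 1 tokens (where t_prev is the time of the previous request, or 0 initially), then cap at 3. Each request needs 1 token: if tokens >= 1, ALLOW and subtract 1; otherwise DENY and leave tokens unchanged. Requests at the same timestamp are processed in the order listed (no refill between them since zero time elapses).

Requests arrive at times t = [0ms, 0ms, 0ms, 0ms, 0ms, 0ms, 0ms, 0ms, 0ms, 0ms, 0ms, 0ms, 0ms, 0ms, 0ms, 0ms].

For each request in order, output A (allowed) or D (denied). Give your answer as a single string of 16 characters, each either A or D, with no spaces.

Simulating step by step:
  req#1 t=0ms: ALLOW
  req#2 t=0ms: ALLOW
  req#3 t=0ms: ALLOW
  req#4 t=0ms: DENY
  req#5 t=0ms: DENY
  req#6 t=0ms: DENY
  req#7 t=0ms: DENY
  req#8 t=0ms: DENY
  req#9 t=0ms: DENY
  req#10 t=0ms: DENY
  req#11 t=0ms: DENY
  req#12 t=0ms: DENY
  req#13 t=0ms: DENY
  req#14 t=0ms: DENY
  req#15 t=0ms: DENY
  req#16 t=0ms: DENY

Answer: AAADDDDDDDDDDDDD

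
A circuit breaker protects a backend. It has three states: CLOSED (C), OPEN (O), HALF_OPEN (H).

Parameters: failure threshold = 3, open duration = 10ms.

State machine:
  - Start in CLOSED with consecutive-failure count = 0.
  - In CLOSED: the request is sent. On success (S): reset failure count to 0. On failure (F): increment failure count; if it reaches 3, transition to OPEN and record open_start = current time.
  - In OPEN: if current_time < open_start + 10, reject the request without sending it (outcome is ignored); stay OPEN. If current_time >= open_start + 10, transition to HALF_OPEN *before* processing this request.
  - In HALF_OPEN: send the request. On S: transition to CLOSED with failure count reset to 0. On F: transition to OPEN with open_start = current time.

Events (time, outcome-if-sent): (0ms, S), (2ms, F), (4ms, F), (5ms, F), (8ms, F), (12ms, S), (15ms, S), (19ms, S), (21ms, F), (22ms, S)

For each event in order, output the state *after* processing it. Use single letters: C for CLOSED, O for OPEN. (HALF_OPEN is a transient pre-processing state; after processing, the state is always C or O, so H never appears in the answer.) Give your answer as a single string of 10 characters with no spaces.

State after each event:
  event#1 t=0ms outcome=S: state=CLOSED
  event#2 t=2ms outcome=F: state=CLOSED
  event#3 t=4ms outcome=F: state=CLOSED
  event#4 t=5ms outcome=F: state=OPEN
  event#5 t=8ms outcome=F: state=OPEN
  event#6 t=12ms outcome=S: state=OPEN
  event#7 t=15ms outcome=S: state=CLOSED
  event#8 t=19ms outcome=S: state=CLOSED
  event#9 t=21ms outcome=F: state=CLOSED
  event#10 t=22ms outcome=S: state=CLOSED

Answer: CCCOOOCCCC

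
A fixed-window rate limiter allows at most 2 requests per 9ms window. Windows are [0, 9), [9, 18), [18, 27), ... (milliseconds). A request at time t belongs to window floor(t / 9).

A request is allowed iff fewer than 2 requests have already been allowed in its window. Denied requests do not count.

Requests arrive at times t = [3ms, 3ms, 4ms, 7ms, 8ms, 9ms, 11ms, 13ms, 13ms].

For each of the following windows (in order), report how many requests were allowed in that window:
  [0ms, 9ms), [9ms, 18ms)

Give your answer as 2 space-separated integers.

Answer: 2 2

Derivation:
Processing requests:
  req#1 t=3ms (window 0): ALLOW
  req#2 t=3ms (window 0): ALLOW
  req#3 t=4ms (window 0): DENY
  req#4 t=7ms (window 0): DENY
  req#5 t=8ms (window 0): DENY
  req#6 t=9ms (window 1): ALLOW
  req#7 t=11ms (window 1): ALLOW
  req#8 t=13ms (window 1): DENY
  req#9 t=13ms (window 1): DENY

Allowed counts by window: 2 2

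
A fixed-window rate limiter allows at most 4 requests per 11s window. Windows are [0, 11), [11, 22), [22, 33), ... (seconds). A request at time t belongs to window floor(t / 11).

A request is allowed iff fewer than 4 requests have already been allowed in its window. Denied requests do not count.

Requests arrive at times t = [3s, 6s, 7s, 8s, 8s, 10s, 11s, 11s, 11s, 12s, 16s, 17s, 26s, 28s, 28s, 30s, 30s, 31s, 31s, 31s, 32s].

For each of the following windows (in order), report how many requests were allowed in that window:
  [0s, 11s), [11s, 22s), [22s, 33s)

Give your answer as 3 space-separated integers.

Answer: 4 4 4

Derivation:
Processing requests:
  req#1 t=3s (window 0): ALLOW
  req#2 t=6s (window 0): ALLOW
  req#3 t=7s (window 0): ALLOW
  req#4 t=8s (window 0): ALLOW
  req#5 t=8s (window 0): DENY
  req#6 t=10s (window 0): DENY
  req#7 t=11s (window 1): ALLOW
  req#8 t=11s (window 1): ALLOW
  req#9 t=11s (window 1): ALLOW
  req#10 t=12s (window 1): ALLOW
  req#11 t=16s (window 1): DENY
  req#12 t=17s (window 1): DENY
  req#13 t=26s (window 2): ALLOW
  req#14 t=28s (window 2): ALLOW
  req#15 t=28s (window 2): ALLOW
  req#16 t=30s (window 2): ALLOW
  req#17 t=30s (window 2): DENY
  req#18 t=31s (window 2): DENY
  req#19 t=31s (window 2): DENY
  req#20 t=31s (window 2): DENY
  req#21 t=32s (window 2): DENY

Allowed counts by window: 4 4 4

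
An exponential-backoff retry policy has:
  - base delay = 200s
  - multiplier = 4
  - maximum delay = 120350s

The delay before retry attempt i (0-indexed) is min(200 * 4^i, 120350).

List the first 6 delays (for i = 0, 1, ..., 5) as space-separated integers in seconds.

Answer: 200 800 3200 12800 51200 120350

Derivation:
Computing each delay:
  i=0: min(200*4^0, 120350) = 200
  i=1: min(200*4^1, 120350) = 800
  i=2: min(200*4^2, 120350) = 3200
  i=3: min(200*4^3, 120350) = 12800
  i=4: min(200*4^4, 120350) = 51200
  i=5: min(200*4^5, 120350) = 120350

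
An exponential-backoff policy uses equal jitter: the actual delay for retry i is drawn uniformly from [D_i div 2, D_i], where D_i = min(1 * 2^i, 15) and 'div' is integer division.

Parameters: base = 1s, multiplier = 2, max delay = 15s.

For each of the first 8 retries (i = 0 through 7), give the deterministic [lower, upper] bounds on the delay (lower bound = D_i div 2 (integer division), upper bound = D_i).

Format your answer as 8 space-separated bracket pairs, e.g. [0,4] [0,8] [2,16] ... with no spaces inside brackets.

Answer: [0,1] [1,2] [2,4] [4,8] [7,15] [7,15] [7,15] [7,15]

Derivation:
Computing bounds per retry:
  i=0: D_i=min(1*2^0,15)=1, bounds=[0,1]
  i=1: D_i=min(1*2^1,15)=2, bounds=[1,2]
  i=2: D_i=min(1*2^2,15)=4, bounds=[2,4]
  i=3: D_i=min(1*2^3,15)=8, bounds=[4,8]
  i=4: D_i=min(1*2^4,15)=15, bounds=[7,15]
  i=5: D_i=min(1*2^5,15)=15, bounds=[7,15]
  i=6: D_i=min(1*2^6,15)=15, bounds=[7,15]
  i=7: D_i=min(1*2^7,15)=15, bounds=[7,15]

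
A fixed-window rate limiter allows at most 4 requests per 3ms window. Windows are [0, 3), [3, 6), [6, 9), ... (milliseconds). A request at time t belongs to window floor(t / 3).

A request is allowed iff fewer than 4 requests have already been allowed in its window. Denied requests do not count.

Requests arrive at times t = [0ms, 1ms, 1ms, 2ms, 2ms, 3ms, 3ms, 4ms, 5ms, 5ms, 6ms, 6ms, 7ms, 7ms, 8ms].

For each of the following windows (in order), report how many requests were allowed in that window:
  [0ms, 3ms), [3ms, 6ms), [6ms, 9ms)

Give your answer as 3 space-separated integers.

Answer: 4 4 4

Derivation:
Processing requests:
  req#1 t=0ms (window 0): ALLOW
  req#2 t=1ms (window 0): ALLOW
  req#3 t=1ms (window 0): ALLOW
  req#4 t=2ms (window 0): ALLOW
  req#5 t=2ms (window 0): DENY
  req#6 t=3ms (window 1): ALLOW
  req#7 t=3ms (window 1): ALLOW
  req#8 t=4ms (window 1): ALLOW
  req#9 t=5ms (window 1): ALLOW
  req#10 t=5ms (window 1): DENY
  req#11 t=6ms (window 2): ALLOW
  req#12 t=6ms (window 2): ALLOW
  req#13 t=7ms (window 2): ALLOW
  req#14 t=7ms (window 2): ALLOW
  req#15 t=8ms (window 2): DENY

Allowed counts by window: 4 4 4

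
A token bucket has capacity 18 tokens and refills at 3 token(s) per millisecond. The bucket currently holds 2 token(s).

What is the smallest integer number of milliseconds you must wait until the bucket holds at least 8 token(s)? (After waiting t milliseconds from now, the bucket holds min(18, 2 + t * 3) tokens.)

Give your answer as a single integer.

Answer: 2

Derivation:
Need 2 + t * 3 >= 8, so t >= 6/3.
Smallest integer t = ceil(6/3) = 2.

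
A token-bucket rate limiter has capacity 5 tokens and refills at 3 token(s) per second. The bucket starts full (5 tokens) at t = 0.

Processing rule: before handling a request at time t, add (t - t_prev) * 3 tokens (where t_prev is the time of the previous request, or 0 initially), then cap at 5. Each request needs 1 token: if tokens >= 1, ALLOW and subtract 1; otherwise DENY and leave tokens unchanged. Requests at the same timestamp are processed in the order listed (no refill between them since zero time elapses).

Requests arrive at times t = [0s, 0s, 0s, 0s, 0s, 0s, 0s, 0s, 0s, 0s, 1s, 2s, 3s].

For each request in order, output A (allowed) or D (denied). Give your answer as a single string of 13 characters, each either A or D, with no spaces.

Simulating step by step:
  req#1 t=0s: ALLOW
  req#2 t=0s: ALLOW
  req#3 t=0s: ALLOW
  req#4 t=0s: ALLOW
  req#5 t=0s: ALLOW
  req#6 t=0s: DENY
  req#7 t=0s: DENY
  req#8 t=0s: DENY
  req#9 t=0s: DENY
  req#10 t=0s: DENY
  req#11 t=1s: ALLOW
  req#12 t=2s: ALLOW
  req#13 t=3s: ALLOW

Answer: AAAAADDDDDAAA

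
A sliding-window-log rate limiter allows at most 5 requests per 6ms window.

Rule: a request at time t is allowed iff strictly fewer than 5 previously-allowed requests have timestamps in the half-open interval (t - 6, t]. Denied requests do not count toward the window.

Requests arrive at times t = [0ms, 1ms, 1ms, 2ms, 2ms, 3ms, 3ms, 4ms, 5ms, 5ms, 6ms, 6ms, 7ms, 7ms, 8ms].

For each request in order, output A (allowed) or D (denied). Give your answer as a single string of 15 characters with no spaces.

Tracking allowed requests in the window:
  req#1 t=0ms: ALLOW
  req#2 t=1ms: ALLOW
  req#3 t=1ms: ALLOW
  req#4 t=2ms: ALLOW
  req#5 t=2ms: ALLOW
  req#6 t=3ms: DENY
  req#7 t=3ms: DENY
  req#8 t=4ms: DENY
  req#9 t=5ms: DENY
  req#10 t=5ms: DENY
  req#11 t=6ms: ALLOW
  req#12 t=6ms: DENY
  req#13 t=7ms: ALLOW
  req#14 t=7ms: ALLOW
  req#15 t=8ms: ALLOW

Answer: AAAAADDDDDADAAA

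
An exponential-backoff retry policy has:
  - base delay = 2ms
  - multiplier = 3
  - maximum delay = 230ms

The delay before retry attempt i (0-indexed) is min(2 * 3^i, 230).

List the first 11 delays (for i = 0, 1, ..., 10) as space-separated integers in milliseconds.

Computing each delay:
  i=0: min(2*3^0, 230) = 2
  i=1: min(2*3^1, 230) = 6
  i=2: min(2*3^2, 230) = 18
  i=3: min(2*3^3, 230) = 54
  i=4: min(2*3^4, 230) = 162
  i=5: min(2*3^5, 230) = 230
  i=6: min(2*3^6, 230) = 230
  i=7: min(2*3^7, 230) = 230
  i=8: min(2*3^8, 230) = 230
  i=9: min(2*3^9, 230) = 230
  i=10: min(2*3^10, 230) = 230

Answer: 2 6 18 54 162 230 230 230 230 230 230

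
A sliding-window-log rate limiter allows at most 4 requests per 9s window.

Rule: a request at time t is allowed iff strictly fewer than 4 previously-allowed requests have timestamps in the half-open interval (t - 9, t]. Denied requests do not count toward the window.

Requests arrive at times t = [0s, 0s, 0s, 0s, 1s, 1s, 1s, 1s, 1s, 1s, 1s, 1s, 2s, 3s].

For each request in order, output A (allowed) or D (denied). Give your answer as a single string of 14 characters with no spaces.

Answer: AAAADDDDDDDDDD

Derivation:
Tracking allowed requests in the window:
  req#1 t=0s: ALLOW
  req#2 t=0s: ALLOW
  req#3 t=0s: ALLOW
  req#4 t=0s: ALLOW
  req#5 t=1s: DENY
  req#6 t=1s: DENY
  req#7 t=1s: DENY
  req#8 t=1s: DENY
  req#9 t=1s: DENY
  req#10 t=1s: DENY
  req#11 t=1s: DENY
  req#12 t=1s: DENY
  req#13 t=2s: DENY
  req#14 t=3s: DENY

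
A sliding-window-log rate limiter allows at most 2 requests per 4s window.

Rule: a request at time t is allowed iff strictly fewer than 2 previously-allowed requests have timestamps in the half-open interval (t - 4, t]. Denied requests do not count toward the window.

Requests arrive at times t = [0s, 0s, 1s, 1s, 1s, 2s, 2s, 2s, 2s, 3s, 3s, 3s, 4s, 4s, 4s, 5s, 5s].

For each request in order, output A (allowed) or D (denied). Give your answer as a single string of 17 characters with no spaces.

Tracking allowed requests in the window:
  req#1 t=0s: ALLOW
  req#2 t=0s: ALLOW
  req#3 t=1s: DENY
  req#4 t=1s: DENY
  req#5 t=1s: DENY
  req#6 t=2s: DENY
  req#7 t=2s: DENY
  req#8 t=2s: DENY
  req#9 t=2s: DENY
  req#10 t=3s: DENY
  req#11 t=3s: DENY
  req#12 t=3s: DENY
  req#13 t=4s: ALLOW
  req#14 t=4s: ALLOW
  req#15 t=4s: DENY
  req#16 t=5s: DENY
  req#17 t=5s: DENY

Answer: AADDDDDDDDDDAADDD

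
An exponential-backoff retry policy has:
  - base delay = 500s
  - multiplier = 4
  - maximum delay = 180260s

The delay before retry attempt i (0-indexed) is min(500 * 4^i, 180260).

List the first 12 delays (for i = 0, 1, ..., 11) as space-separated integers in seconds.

Answer: 500 2000 8000 32000 128000 180260 180260 180260 180260 180260 180260 180260

Derivation:
Computing each delay:
  i=0: min(500*4^0, 180260) = 500
  i=1: min(500*4^1, 180260) = 2000
  i=2: min(500*4^2, 180260) = 8000
  i=3: min(500*4^3, 180260) = 32000
  i=4: min(500*4^4, 180260) = 128000
  i=5: min(500*4^5, 180260) = 180260
  i=6: min(500*4^6, 180260) = 180260
  i=7: min(500*4^7, 180260) = 180260
  i=8: min(500*4^8, 180260) = 180260
  i=9: min(500*4^9, 180260) = 180260
  i=10: min(500*4^10, 180260) = 180260
  i=11: min(500*4^11, 180260) = 180260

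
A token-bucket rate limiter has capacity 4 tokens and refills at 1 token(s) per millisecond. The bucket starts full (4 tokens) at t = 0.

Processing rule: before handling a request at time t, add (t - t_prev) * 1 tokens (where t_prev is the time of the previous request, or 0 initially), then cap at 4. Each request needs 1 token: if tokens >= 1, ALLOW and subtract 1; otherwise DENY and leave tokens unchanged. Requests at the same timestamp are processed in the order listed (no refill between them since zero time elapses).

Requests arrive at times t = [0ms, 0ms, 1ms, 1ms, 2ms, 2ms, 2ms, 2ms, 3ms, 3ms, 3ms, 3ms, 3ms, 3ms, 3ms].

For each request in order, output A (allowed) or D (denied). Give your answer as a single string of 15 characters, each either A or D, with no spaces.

Answer: AAAAAADDADDDDDD

Derivation:
Simulating step by step:
  req#1 t=0ms: ALLOW
  req#2 t=0ms: ALLOW
  req#3 t=1ms: ALLOW
  req#4 t=1ms: ALLOW
  req#5 t=2ms: ALLOW
  req#6 t=2ms: ALLOW
  req#7 t=2ms: DENY
  req#8 t=2ms: DENY
  req#9 t=3ms: ALLOW
  req#10 t=3ms: DENY
  req#11 t=3ms: DENY
  req#12 t=3ms: DENY
  req#13 t=3ms: DENY
  req#14 t=3ms: DENY
  req#15 t=3ms: DENY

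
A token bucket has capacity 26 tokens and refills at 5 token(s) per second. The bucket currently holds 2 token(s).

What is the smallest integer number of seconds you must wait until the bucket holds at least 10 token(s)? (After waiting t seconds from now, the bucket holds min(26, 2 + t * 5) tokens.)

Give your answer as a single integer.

Need 2 + t * 5 >= 10, so t >= 8/5.
Smallest integer t = ceil(8/5) = 2.

Answer: 2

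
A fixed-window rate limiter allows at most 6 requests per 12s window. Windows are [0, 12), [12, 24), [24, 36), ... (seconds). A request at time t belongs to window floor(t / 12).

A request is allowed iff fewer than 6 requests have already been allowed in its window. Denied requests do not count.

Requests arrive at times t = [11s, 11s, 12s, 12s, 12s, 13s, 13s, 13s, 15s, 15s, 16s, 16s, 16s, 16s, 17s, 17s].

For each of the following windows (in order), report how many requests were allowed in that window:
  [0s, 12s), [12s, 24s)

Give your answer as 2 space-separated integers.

Answer: 2 6

Derivation:
Processing requests:
  req#1 t=11s (window 0): ALLOW
  req#2 t=11s (window 0): ALLOW
  req#3 t=12s (window 1): ALLOW
  req#4 t=12s (window 1): ALLOW
  req#5 t=12s (window 1): ALLOW
  req#6 t=13s (window 1): ALLOW
  req#7 t=13s (window 1): ALLOW
  req#8 t=13s (window 1): ALLOW
  req#9 t=15s (window 1): DENY
  req#10 t=15s (window 1): DENY
  req#11 t=16s (window 1): DENY
  req#12 t=16s (window 1): DENY
  req#13 t=16s (window 1): DENY
  req#14 t=16s (window 1): DENY
  req#15 t=17s (window 1): DENY
  req#16 t=17s (window 1): DENY

Allowed counts by window: 2 6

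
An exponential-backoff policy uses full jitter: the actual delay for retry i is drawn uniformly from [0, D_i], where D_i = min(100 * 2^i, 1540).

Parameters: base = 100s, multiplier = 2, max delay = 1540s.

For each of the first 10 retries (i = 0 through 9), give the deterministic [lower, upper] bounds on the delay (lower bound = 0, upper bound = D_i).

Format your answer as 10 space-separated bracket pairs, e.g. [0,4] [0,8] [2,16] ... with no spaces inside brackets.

Answer: [0,100] [0,200] [0,400] [0,800] [0,1540] [0,1540] [0,1540] [0,1540] [0,1540] [0,1540]

Derivation:
Computing bounds per retry:
  i=0: D_i=min(100*2^0,1540)=100, bounds=[0,100]
  i=1: D_i=min(100*2^1,1540)=200, bounds=[0,200]
  i=2: D_i=min(100*2^2,1540)=400, bounds=[0,400]
  i=3: D_i=min(100*2^3,1540)=800, bounds=[0,800]
  i=4: D_i=min(100*2^4,1540)=1540, bounds=[0,1540]
  i=5: D_i=min(100*2^5,1540)=1540, bounds=[0,1540]
  i=6: D_i=min(100*2^6,1540)=1540, bounds=[0,1540]
  i=7: D_i=min(100*2^7,1540)=1540, bounds=[0,1540]
  i=8: D_i=min(100*2^8,1540)=1540, bounds=[0,1540]
  i=9: D_i=min(100*2^9,1540)=1540, bounds=[0,1540]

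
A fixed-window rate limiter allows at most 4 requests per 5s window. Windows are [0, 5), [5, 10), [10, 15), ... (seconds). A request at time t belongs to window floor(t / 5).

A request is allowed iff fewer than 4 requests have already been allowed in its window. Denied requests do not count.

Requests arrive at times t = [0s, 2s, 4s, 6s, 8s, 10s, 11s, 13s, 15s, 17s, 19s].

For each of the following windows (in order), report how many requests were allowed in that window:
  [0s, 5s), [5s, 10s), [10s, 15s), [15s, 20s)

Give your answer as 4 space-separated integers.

Processing requests:
  req#1 t=0s (window 0): ALLOW
  req#2 t=2s (window 0): ALLOW
  req#3 t=4s (window 0): ALLOW
  req#4 t=6s (window 1): ALLOW
  req#5 t=8s (window 1): ALLOW
  req#6 t=10s (window 2): ALLOW
  req#7 t=11s (window 2): ALLOW
  req#8 t=13s (window 2): ALLOW
  req#9 t=15s (window 3): ALLOW
  req#10 t=17s (window 3): ALLOW
  req#11 t=19s (window 3): ALLOW

Allowed counts by window: 3 2 3 3

Answer: 3 2 3 3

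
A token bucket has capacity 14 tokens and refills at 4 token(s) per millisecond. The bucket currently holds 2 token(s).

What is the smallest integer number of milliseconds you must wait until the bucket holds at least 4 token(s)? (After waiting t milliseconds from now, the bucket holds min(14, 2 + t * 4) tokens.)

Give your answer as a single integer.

Answer: 1

Derivation:
Need 2 + t * 4 >= 4, so t >= 2/4.
Smallest integer t = ceil(2/4) = 1.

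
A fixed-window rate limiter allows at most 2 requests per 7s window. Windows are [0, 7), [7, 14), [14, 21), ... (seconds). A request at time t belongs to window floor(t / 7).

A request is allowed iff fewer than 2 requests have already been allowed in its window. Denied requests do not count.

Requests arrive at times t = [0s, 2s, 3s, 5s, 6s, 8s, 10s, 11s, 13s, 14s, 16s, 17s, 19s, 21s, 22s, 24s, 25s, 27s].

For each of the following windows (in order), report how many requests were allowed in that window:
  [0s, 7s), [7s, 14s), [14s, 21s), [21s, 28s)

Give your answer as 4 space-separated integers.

Answer: 2 2 2 2

Derivation:
Processing requests:
  req#1 t=0s (window 0): ALLOW
  req#2 t=2s (window 0): ALLOW
  req#3 t=3s (window 0): DENY
  req#4 t=5s (window 0): DENY
  req#5 t=6s (window 0): DENY
  req#6 t=8s (window 1): ALLOW
  req#7 t=10s (window 1): ALLOW
  req#8 t=11s (window 1): DENY
  req#9 t=13s (window 1): DENY
  req#10 t=14s (window 2): ALLOW
  req#11 t=16s (window 2): ALLOW
  req#12 t=17s (window 2): DENY
  req#13 t=19s (window 2): DENY
  req#14 t=21s (window 3): ALLOW
  req#15 t=22s (window 3): ALLOW
  req#16 t=24s (window 3): DENY
  req#17 t=25s (window 3): DENY
  req#18 t=27s (window 3): DENY

Allowed counts by window: 2 2 2 2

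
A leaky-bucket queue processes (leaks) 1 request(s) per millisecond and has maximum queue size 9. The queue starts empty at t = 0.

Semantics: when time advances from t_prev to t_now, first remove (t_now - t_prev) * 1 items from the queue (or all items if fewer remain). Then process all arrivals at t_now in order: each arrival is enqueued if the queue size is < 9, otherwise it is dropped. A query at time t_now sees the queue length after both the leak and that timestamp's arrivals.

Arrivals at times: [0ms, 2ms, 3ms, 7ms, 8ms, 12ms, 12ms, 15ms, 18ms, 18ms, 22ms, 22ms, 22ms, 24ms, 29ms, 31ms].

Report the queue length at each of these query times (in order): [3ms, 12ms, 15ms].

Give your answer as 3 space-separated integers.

Queue lengths at query times:
  query t=3ms: backlog = 1
  query t=12ms: backlog = 2
  query t=15ms: backlog = 1

Answer: 1 2 1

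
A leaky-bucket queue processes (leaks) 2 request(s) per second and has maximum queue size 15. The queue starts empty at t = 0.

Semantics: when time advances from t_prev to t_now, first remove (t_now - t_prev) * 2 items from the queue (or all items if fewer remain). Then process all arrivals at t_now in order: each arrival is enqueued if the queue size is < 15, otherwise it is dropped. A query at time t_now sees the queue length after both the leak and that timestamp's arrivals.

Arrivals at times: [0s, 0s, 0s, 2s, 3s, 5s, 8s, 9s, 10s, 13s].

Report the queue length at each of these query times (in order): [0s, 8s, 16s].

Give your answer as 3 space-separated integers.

Queue lengths at query times:
  query t=0s: backlog = 3
  query t=8s: backlog = 1
  query t=16s: backlog = 0

Answer: 3 1 0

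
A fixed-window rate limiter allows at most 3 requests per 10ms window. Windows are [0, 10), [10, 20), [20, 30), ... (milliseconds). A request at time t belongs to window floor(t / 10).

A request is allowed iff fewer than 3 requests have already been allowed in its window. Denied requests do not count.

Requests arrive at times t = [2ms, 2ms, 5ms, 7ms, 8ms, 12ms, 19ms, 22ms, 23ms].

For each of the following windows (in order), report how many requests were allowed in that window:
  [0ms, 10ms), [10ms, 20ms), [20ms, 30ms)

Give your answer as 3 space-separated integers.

Answer: 3 2 2

Derivation:
Processing requests:
  req#1 t=2ms (window 0): ALLOW
  req#2 t=2ms (window 0): ALLOW
  req#3 t=5ms (window 0): ALLOW
  req#4 t=7ms (window 0): DENY
  req#5 t=8ms (window 0): DENY
  req#6 t=12ms (window 1): ALLOW
  req#7 t=19ms (window 1): ALLOW
  req#8 t=22ms (window 2): ALLOW
  req#9 t=23ms (window 2): ALLOW

Allowed counts by window: 3 2 2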